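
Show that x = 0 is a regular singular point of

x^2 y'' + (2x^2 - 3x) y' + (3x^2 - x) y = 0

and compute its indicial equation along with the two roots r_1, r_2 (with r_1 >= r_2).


Divide by x^2 to reach normal form y'' + P_1(x) y' + P_2(x) y = 0 with P_1(x) = 2 - 3/x and P_2(x) = 3 - 1/x.
x = 0 is a singular point because the y'-coefficient 2 - 3/x has a pole at x = 0 and the y-coefficient 3 - 1/x has a pole at x = 0.
It is a regular singular point because x P_1(x) = p(x) = 2x - 3 and x^2 P_2(x) = q(x) = 3x^2 - x are polynomials, hence analytic at x = 0.
p(0) = -3,  q(0) = 0.
Indicial equation: r(r-1) + p(0) r + q(0) = 0, i.e. r^2 + (p(0) - 1) r + q(0) = 0, i.e. r^2 - 4 r = 0.
Discriminant: (-4)^2 - 4(0) = 16, so r = (4 ± 4)/2.
Solving: r_1 = 4, r_2 = 0.

indicial: r^2 - 4 r = 0; roots r_1 = 4, r_2 = 0


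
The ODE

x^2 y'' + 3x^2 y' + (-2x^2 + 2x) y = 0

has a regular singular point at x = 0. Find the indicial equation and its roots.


Divide by x^2 to reach normal form y'' + P_1(x) y' + P_2(x) y = 0 with P_1(x) = 3 and P_2(x) = -2 + 2/x.
x = 0 is a singular point because the y-coefficient -2 + 2/x has a pole at x = 0.
It is a regular singular point because x P_1(x) = p(x) = 3x and x^2 P_2(x) = q(x) = -2x^2 + 2x are polynomials, hence analytic at x = 0.
p(0) = 0,  q(0) = 0.
Indicial equation: r(r-1) + p(0) r + q(0) = 0, i.e. r^2 + (p(0) - 1) r + q(0) = 0, i.e. r^2 - 1 r = 0.
Discriminant: (-1)^2 - 4(0) = 1, so r = (1 ± 1)/2.
Solving: r_1 = 1, r_2 = 0.

indicial: r^2 - 1 r = 0; roots r_1 = 1, r_2 = 0


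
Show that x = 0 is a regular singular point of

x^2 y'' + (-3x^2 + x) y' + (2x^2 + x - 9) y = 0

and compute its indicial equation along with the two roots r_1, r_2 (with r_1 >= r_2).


Divide by x^2 to reach normal form y'' + P_1(x) y' + P_2(x) y = 0 with P_1(x) = -3 + 1/x and P_2(x) = 2 + 1/x - 9/x^2.
x = 0 is a singular point because the y'-coefficient -3 + 1/x has a pole at x = 0 and the y-coefficient 2 + 1/x - 9/x^2 has a pole at x = 0.
It is a regular singular point because x P_1(x) = p(x) = 1 - 3x and x^2 P_2(x) = q(x) = 2x^2 + x - 9 are polynomials, hence analytic at x = 0.
p(0) = 1,  q(0) = -9.
Indicial equation: r(r-1) + p(0) r + q(0) = 0, i.e. r^2 + (p(0) - 1) r + q(0) = 0, i.e. r^2 - 9 = 0.
Discriminant: (0)^2 - 4(-9) = 36, so r = (0 ± 6)/2.
Solving: r_1 = 3, r_2 = -3.

indicial: r^2 - 9 = 0; roots r_1 = 3, r_2 = -3


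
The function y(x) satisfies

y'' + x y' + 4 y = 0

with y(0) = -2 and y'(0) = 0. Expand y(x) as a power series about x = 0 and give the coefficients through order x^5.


Ansatz: y(x) = sum_{n>=0} a_n x^n, so y'(x) = sum_{n>=1} n a_n x^(n-1) and y''(x) = sum_{n>=2} n(n-1) a_n x^(n-2).
Substitute into P(x) y'' + Q(x) y' + R(x) y = 0 with P(x) = 1, Q(x) = x, R(x) = 4, and match powers of x.
Initial conditions: a_0 = -2, a_1 = 0.
Setting the coefficient of each power of x to zero and solving order by order (substituting the coefficients already found):
  x^0: 2 a_2 + 4 a_0 = 0  ->  2 a_2 = -4 a_0 = 8  ->  a_2 = 4
  x^1: 6 a_3 + 5 a_1 = 0  ->  6 a_3 = -5 a_1 = 0  ->  a_3 = 0
  x^2: 12 a_4 + 6 a_2 = 0  ->  12 a_4 = -6 a_2 = -24  ->  a_4 = -2
  x^3: 20 a_5 + 7 a_3 = 0  ->  20 a_5 = -7 a_3 = 0  ->  a_5 = 0
Truncated series: y(x) = -2 + 4 x^2 - 2 x^4 + O(x^6).

a_0 = -2; a_1 = 0; a_2 = 4; a_3 = 0; a_4 = -2; a_5 = 0


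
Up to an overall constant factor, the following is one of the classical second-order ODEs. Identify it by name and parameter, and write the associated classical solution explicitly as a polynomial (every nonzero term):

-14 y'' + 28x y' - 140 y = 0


All three coefficients share the factor -14; dividing through by -14 gives  y'' - 2x y' + 10 y = 0.
This matches the Hermite equation y'' - 2x y' + 2n y = 0 with 2n = 10, so n = 5; the polynomial solution is H_5(x).
With y = sum_k a_k x^k, matching x^k gives (k+2)(k+1) a_{k+2} = 2(k - n) a_k = 2(k - 5) a_k. The right side vanishes at k = 5, so the series with the parity of 5 terminates at degree 5.
Standard normalization: leading coefficient of H_n is 2^n, so a_5 = 2^5 = 32. Work downward with a_k = (k+1)(k+2) a_{k+2} / (2(k - n)):
  a_3 = (4)(5)(32) / (2(3 - 5)) = 640/(-4) = -160
  a_1 = (2)(3)(-160) / (2(1 - 5)) = -960/(-8) = 120
Hence H_5(x) = 32 x^5 - 160 x^3 + 120 x.

H_5(x); series = 32 x^5 - 160 x^3 + 120 x


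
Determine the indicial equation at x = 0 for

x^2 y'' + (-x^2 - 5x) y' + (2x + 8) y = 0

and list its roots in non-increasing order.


Divide by x^2 to reach normal form y'' + P_1(x) y' + P_2(x) y = 0 with P_1(x) = -1 - 5/x and P_2(x) = 2/x + 8/x^2.
x = 0 is a singular point because the y'-coefficient -1 - 5/x has a pole at x = 0 and the y-coefficient 2/x + 8/x^2 has a pole at x = 0.
It is a regular singular point because x P_1(x) = p(x) = -x - 5 and x^2 P_2(x) = q(x) = 2x + 8 are polynomials, hence analytic at x = 0.
p(0) = -5,  q(0) = 8.
Indicial equation: r(r-1) + p(0) r + q(0) = 0, i.e. r^2 + (p(0) - 1) r + q(0) = 0, i.e. r^2 - 6 r + 8 = 0.
Discriminant: (-6)^2 - 4(8) = 4, so r = (6 ± 2)/2.
Solving: r_1 = 4, r_2 = 2.

indicial: r^2 - 6 r + 8 = 0; roots r_1 = 4, r_2 = 2


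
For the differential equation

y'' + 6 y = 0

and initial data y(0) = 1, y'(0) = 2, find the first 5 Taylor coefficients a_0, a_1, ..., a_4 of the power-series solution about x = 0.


Ansatz: y(x) = sum_{n>=0} a_n x^n, so y'(x) = sum_{n>=1} n a_n x^(n-1) and y''(x) = sum_{n>=2} n(n-1) a_n x^(n-2).
Substitute into P(x) y'' + Q(x) y' + R(x) y = 0 with P(x) = 1, Q(x) = 0, R(x) = 6, and match powers of x.
Initial conditions: a_0 = 1, a_1 = 2.
Setting the coefficient of each power of x to zero and solving order by order (substituting the coefficients already found):
  x^0: 2 a_2 + 6 a_0 = 0  ->  2 a_2 = -6 a_0 = -6  ->  a_2 = -3
  x^1: 6 a_3 + 6 a_1 = 0  ->  6 a_3 = -6 a_1 = -12  ->  a_3 = -2
  x^2: 12 a_4 + 6 a_2 = 0  ->  12 a_4 = -6 a_2 = 18  ->  a_4 = 3/2
Truncated series: y(x) = 1 + 2 x - 3 x^2 - 2 x^3 + (3/2) x^4 + O(x^5).

a_0 = 1; a_1 = 2; a_2 = -3; a_3 = -2; a_4 = 3/2


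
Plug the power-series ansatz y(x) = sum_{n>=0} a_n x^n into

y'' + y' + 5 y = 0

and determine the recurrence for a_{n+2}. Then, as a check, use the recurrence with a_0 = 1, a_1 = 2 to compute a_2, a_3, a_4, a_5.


Substitute y = sum_n a_n x^n.
y''(x) has coefficient (n+2)(n+1) a_{n+2} at x^n;
y'(x) has coefficient (n+1) a_{n+1} at x^n;
5 y(x) has coefficient 5 a_n at x^n.
Matching x^n: (n+2)(n+1) a_{n+2} + (n+1) a_{n+1} + 5 a_n = 0.
Thus a_{n+2} = [-(n+1) a_{n+1} - 5 a_n] / ((n+1)(n+2)).

Check with a_0 = 1, a_1 = 2 (apply the recurrence for n = 0, 1, 2, 3): a_0 = 1, a_1 = 2, a_2 = -7/2, a_3 = -1/2, a_4 = 19/12, a_5 = -23/120.

a_(n+2) = [-(n+1) a_(n+1) - 5 a_n] / ((n+1)(n+2)); check: a_0 = 1, a_1 = 2, a_2 = -7/2, a_3 = -1/2, a_4 = 19/12, a_5 = -23/120


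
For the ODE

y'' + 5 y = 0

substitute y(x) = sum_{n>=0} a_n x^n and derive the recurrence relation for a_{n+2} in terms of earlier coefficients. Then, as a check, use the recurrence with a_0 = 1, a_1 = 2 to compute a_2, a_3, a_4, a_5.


Substitute y = sum_n a_n x^n into y'' + (const) y = 0.
y''(x) = sum_{n>=0} (n+2)(n+1) a_{n+2} x^n.
The ODE becomes sum_n [(n+2)(n+1) a_{n+2} + 5 a_n] x^n = 0.
Setting each coefficient to zero gives the recurrence:
  (n+2)(n+1) a_{n+2} + 5 a_n = 0,
  a_{n+2} = -5 / ((n+1)(n+2)) a_n.

Check with a_0 = 1, a_1 = 2 (apply the recurrence for n = 0, 1, 2, 3): a_0 = 1, a_1 = 2, a_2 = -5/2, a_3 = -5/3, a_4 = 25/24, a_5 = 5/12.

a_{n+2} = -5/((n+1)(n+2)) * a_n; check: a_0 = 1, a_1 = 2, a_2 = -5/2, a_3 = -5/3, a_4 = 25/24, a_5 = 5/12


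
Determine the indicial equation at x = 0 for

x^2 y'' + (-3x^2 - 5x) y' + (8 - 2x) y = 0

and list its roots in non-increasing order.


Divide by x^2 to reach normal form y'' + P_1(x) y' + P_2(x) y = 0 with P_1(x) = -3 - 5/x and P_2(x) = -2/x + 8/x^2.
x = 0 is a singular point because the y'-coefficient -3 - 5/x has a pole at x = 0 and the y-coefficient -2/x + 8/x^2 has a pole at x = 0.
It is a regular singular point because x P_1(x) = p(x) = -3x - 5 and x^2 P_2(x) = q(x) = 8 - 2x are polynomials, hence analytic at x = 0.
p(0) = -5,  q(0) = 8.
Indicial equation: r(r-1) + p(0) r + q(0) = 0, i.e. r^2 + (p(0) - 1) r + q(0) = 0, i.e. r^2 - 6 r + 8 = 0.
Discriminant: (-6)^2 - 4(8) = 4, so r = (6 ± 2)/2.
Solving: r_1 = 4, r_2 = 2.

indicial: r^2 - 6 r + 8 = 0; roots r_1 = 4, r_2 = 2


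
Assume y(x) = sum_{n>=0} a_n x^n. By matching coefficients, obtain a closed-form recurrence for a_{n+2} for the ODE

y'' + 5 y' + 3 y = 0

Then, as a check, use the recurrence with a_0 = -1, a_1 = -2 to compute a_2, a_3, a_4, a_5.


Substitute y = sum_n a_n x^n.
y''(x) has coefficient (n+2)(n+1) a_{n+2} at x^n;
5 y'(x) has coefficient 5 (n+1) a_{n+1} at x^n;
3 y(x) has coefficient 3 a_n at x^n.
Matching x^n: (n+2)(n+1) a_{n+2} + 5 (n+1) a_{n+1} + 3 a_n = 0.
Thus a_{n+2} = [-5 (n+1) a_{n+1} - 3 a_n] / ((n+1)(n+2)).

Check with a_0 = -1, a_1 = -2 (apply the recurrence for n = 0, 1, 2, 3): a_0 = -1, a_1 = -2, a_2 = 13/2, a_3 = -59/6, a_4 = 32/3, a_5 = -1103/120.

a_(n+2) = [-5 (n+1) a_(n+1) - 3 a_n] / ((n+1)(n+2)); check: a_0 = -1, a_1 = -2, a_2 = 13/2, a_3 = -59/6, a_4 = 32/3, a_5 = -1103/120


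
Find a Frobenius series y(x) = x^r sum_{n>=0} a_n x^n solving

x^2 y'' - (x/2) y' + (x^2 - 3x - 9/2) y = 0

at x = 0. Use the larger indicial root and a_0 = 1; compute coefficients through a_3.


Write in Frobenius form y'' + (p(x)/x) y' + (q(x)/x^2) y = 0:
  p(x) = -1/2,  q(x) = x^2 - 3x - 9/2.
Indicial equation: r(r-1) + (-1/2) r + (-9/2) = 0 -> roots r_1 = 3, r_2 = -3/2.
Take r = r_1 = 3. Let y(x) = x^r sum_{n>=0} a_n x^n with a_0 = 1.
Substitute y = x^r sum a_n x^n and match x^{r+n}. The recurrence is
  D(n) a_n - 3 a_{n-1} + 1 a_{n-2} = 0,  where D(n) = (r+n)(r+n-1) + (-1/2)(r+n) + (-9/2).
  a_n = [3 a_{n-1} - 1 a_{n-2}] / D(n).
Since the indicial polynomial factors as (r - r_1)(r - r_2), D(n) = (r_1 + n - r_1)(r_1 + n - r_2) = n(n + 9/2).
Evaluating step by step (a_0 = 1):
  n = 1: D(1) = 1(1 + 9/2) = 11/2; numerator = 3(1) = 3; a_1 = (3)/(11/2) = 6/11
  n = 2: D(2) = 2(2 + 9/2) = 13; numerator = 3(6/11) - 1(1) = 7/11; a_2 = (7/11)/(13) = 7/143
  n = 3: D(3) = 3(3 + 9/2) = 45/2; numerator = 3(7/143) - 1(6/11) = -57/143; a_3 = (-57/143)/(45/2) = -38/2145

r = 3; a_0 = 1; a_1 = 6/11; a_2 = 7/143; a_3 = -38/2145


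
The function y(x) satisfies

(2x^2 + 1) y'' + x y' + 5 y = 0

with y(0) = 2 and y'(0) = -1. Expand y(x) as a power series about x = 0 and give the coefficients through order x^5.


Ansatz: y(x) = sum_{n>=0} a_n x^n, so y'(x) = sum_{n>=1} n a_n x^(n-1) and y''(x) = sum_{n>=2} n(n-1) a_n x^(n-2).
Substitute into P(x) y'' + Q(x) y' + R(x) y = 0 with P(x) = 2x^2 + 1, Q(x) = x, R(x) = 5, and match powers of x.
Initial conditions: a_0 = 2, a_1 = -1.
Setting the coefficient of each power of x to zero and solving order by order (substituting the coefficients already found):
  x^0: 2 a_2 + 5 a_0 = 0  ->  2 a_2 = -5 a_0 = -10  ->  a_2 = -5
  x^1: 6 a_3 + 6 a_1 = 0  ->  6 a_3 = -6 a_1 = 6  ->  a_3 = 1
  x^2: 12 a_4 + 11 a_2 = 0  ->  12 a_4 = -11 a_2 = 55  ->  a_4 = 55/12
  x^3: 20 a_5 + 20 a_3 = 0  ->  20 a_5 = -20 a_3 = -20  ->  a_5 = -1
Truncated series: y(x) = 2 - x - 5 x^2 + x^3 + (55/12) x^4 - x^5 + O(x^6).

a_0 = 2; a_1 = -1; a_2 = -5; a_3 = 1; a_4 = 55/12; a_5 = -1


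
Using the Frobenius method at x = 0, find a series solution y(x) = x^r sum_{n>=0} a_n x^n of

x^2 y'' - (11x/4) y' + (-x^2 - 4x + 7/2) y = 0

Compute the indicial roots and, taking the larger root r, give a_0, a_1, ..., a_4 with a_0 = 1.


Write in Frobenius form y'' + (p(x)/x) y' + (q(x)/x^2) y = 0:
  p(x) = -11/4,  q(x) = -x^2 - 4x + 7/2.
Indicial equation: r(r-1) + (-11/4) r + (7/2) = 0 -> roots r_1 = 2, r_2 = 7/4.
Take r = r_1 = 2. Let y(x) = x^r sum_{n>=0} a_n x^n with a_0 = 1.
Substitute y = x^r sum a_n x^n and match x^{r+n}. The recurrence is
  D(n) a_n - 4 a_{n-1} - 1 a_{n-2} = 0,  where D(n) = (r+n)(r+n-1) + (-11/4)(r+n) + (7/2).
  a_n = [4 a_{n-1} + 1 a_{n-2}] / D(n).
Since the indicial polynomial factors as (r - r_1)(r - r_2), D(n) = (r_1 + n - r_1)(r_1 + n - r_2) = n(n + 1/4).
Evaluating step by step (a_0 = 1):
  n = 1: D(1) = 1(1 + 1/4) = 5/4; numerator = 4(1) = 4; a_1 = (4)/(5/4) = 16/5
  n = 2: D(2) = 2(2 + 1/4) = 9/2; numerator = 4(16/5) + 1(1) = 69/5; a_2 = (69/5)/(9/2) = 46/15
  n = 3: D(3) = 3(3 + 1/4) = 39/4; numerator = 4(46/15) + 1(16/5) = 232/15; a_3 = (232/15)/(39/4) = 928/585
  n = 4: D(4) = 4(4 + 1/4) = 17; numerator = 4(928/585) + 1(46/15) = 5506/585; a_4 = (5506/585)/(17) = 5506/9945

r = 2; a_0 = 1; a_1 = 16/5; a_2 = 46/15; a_3 = 928/585; a_4 = 5506/9945


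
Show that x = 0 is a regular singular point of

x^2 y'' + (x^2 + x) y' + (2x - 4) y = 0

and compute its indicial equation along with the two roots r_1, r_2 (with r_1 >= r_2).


Divide by x^2 to reach normal form y'' + P_1(x) y' + P_2(x) y = 0 with P_1(x) = 1 + 1/x and P_2(x) = 2/x - 4/x^2.
x = 0 is a singular point because the y'-coefficient 1 + 1/x has a pole at x = 0 and the y-coefficient 2/x - 4/x^2 has a pole at x = 0.
It is a regular singular point because x P_1(x) = p(x) = x + 1 and x^2 P_2(x) = q(x) = 2x - 4 are polynomials, hence analytic at x = 0.
p(0) = 1,  q(0) = -4.
Indicial equation: r(r-1) + p(0) r + q(0) = 0, i.e. r^2 + (p(0) - 1) r + q(0) = 0, i.e. r^2 - 4 = 0.
Discriminant: (0)^2 - 4(-4) = 16, so r = (0 ± 4)/2.
Solving: r_1 = 2, r_2 = -2.

indicial: r^2 - 4 = 0; roots r_1 = 2, r_2 = -2


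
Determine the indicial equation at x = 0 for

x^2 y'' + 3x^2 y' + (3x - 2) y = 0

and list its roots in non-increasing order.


Divide by x^2 to reach normal form y'' + P_1(x) y' + P_2(x) y = 0 with P_1(x) = 3 and P_2(x) = 3/x - 2/x^2.
x = 0 is a singular point because the y-coefficient 3/x - 2/x^2 has a pole at x = 0.
It is a regular singular point because x P_1(x) = p(x) = 3x and x^2 P_2(x) = q(x) = 3x - 2 are polynomials, hence analytic at x = 0.
p(0) = 0,  q(0) = -2.
Indicial equation: r(r-1) + p(0) r + q(0) = 0, i.e. r^2 + (p(0) - 1) r + q(0) = 0, i.e. r^2 - 1 r - 2 = 0.
Discriminant: (-1)^2 - 4(-2) = 9, so r = (1 ± 3)/2.
Solving: r_1 = 2, r_2 = -1.

indicial: r^2 - 1 r - 2 = 0; roots r_1 = 2, r_2 = -1


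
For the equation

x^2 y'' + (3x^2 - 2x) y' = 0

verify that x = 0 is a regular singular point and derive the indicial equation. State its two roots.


Divide by x^2 to reach normal form y'' + P_1(x) y' + P_2(x) y = 0 with P_1(x) = 3 - 2/x and P_2(x) = 0.
x = 0 is a singular point because the y'-coefficient 3 - 2/x has a pole at x = 0.
It is a regular singular point because x P_1(x) = p(x) = 3x - 2 and x^2 P_2(x) = q(x) = 0 are polynomials, hence analytic at x = 0.
p(0) = -2,  q(0) = 0.
Indicial equation: r(r-1) + p(0) r + q(0) = 0, i.e. r^2 + (p(0) - 1) r + q(0) = 0, i.e. r^2 - 3 r = 0.
Discriminant: (-3)^2 - 4(0) = 9, so r = (3 ± 3)/2.
Solving: r_1 = 3, r_2 = 0.

indicial: r^2 - 3 r = 0; roots r_1 = 3, r_2 = 0


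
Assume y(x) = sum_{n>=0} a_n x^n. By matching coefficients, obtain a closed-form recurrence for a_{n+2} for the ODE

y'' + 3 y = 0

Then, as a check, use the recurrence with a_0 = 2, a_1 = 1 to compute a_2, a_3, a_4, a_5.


Substitute y = sum_n a_n x^n into y'' + (const) y = 0.
y''(x) = sum_{n>=0} (n+2)(n+1) a_{n+2} x^n.
The ODE becomes sum_n [(n+2)(n+1) a_{n+2} + 3 a_n] x^n = 0.
Setting each coefficient to zero gives the recurrence:
  (n+2)(n+1) a_{n+2} + 3 a_n = 0,
  a_{n+2} = -3 / ((n+1)(n+2)) a_n.

Check with a_0 = 2, a_1 = 1 (apply the recurrence for n = 0, 1, 2, 3): a_0 = 2, a_1 = 1, a_2 = -3, a_3 = -1/2, a_4 = 3/4, a_5 = 3/40.

a_{n+2} = -3/((n+1)(n+2)) * a_n; check: a_0 = 2, a_1 = 1, a_2 = -3, a_3 = -1/2, a_4 = 3/4, a_5 = 3/40


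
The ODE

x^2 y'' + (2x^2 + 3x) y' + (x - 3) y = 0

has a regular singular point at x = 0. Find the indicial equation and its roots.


Divide by x^2 to reach normal form y'' + P_1(x) y' + P_2(x) y = 0 with P_1(x) = 2 + 3/x and P_2(x) = 1/x - 3/x^2.
x = 0 is a singular point because the y'-coefficient 2 + 3/x has a pole at x = 0 and the y-coefficient 1/x - 3/x^2 has a pole at x = 0.
It is a regular singular point because x P_1(x) = p(x) = 2x + 3 and x^2 P_2(x) = q(x) = x - 3 are polynomials, hence analytic at x = 0.
p(0) = 3,  q(0) = -3.
Indicial equation: r(r-1) + p(0) r + q(0) = 0, i.e. r^2 + (p(0) - 1) r + q(0) = 0, i.e. r^2 + 2 r - 3 = 0.
Discriminant: (2)^2 - 4(-3) = 16, so r = (-2 ± 4)/2.
Solving: r_1 = 1, r_2 = -3.

indicial: r^2 + 2 r - 3 = 0; roots r_1 = 1, r_2 = -3


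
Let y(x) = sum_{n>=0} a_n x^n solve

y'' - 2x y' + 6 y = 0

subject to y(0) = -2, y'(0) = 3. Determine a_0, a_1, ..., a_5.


Ansatz: y(x) = sum_{n>=0} a_n x^n, so y'(x) = sum_{n>=1} n a_n x^(n-1) and y''(x) = sum_{n>=2} n(n-1) a_n x^(n-2).
Substitute into P(x) y'' + Q(x) y' + R(x) y = 0 with P(x) = 1, Q(x) = -2x, R(x) = 6, and match powers of x.
Initial conditions: a_0 = -2, a_1 = 3.
Setting the coefficient of each power of x to zero and solving order by order (substituting the coefficients already found):
  x^0: 2 a_2 + 6 a_0 = 0  ->  2 a_2 = -6 a_0 = 12  ->  a_2 = 6
  x^1: 6 a_3 + 4 a_1 = 0  ->  6 a_3 = -4 a_1 = -12  ->  a_3 = -2
  x^2: 12 a_4 + 2 a_2 = 0  ->  12 a_4 = -2 a_2 = -12  ->  a_4 = -1
  x^3: 20 a_5 = 0  ->  a_5 = 0
Truncated series: y(x) = -2 + 3 x + 6 x^2 - 2 x^3 - x^4 + O(x^6).

a_0 = -2; a_1 = 3; a_2 = 6; a_3 = -2; a_4 = -1; a_5 = 0


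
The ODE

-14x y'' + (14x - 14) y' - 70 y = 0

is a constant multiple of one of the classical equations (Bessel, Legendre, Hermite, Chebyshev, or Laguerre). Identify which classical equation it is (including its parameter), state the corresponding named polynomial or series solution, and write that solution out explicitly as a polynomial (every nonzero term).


All three coefficients share the factor -14; dividing through by -14 gives  x y'' + (1 - x) y' + 5 y = 0.
This matches the Laguerre equation x y'' + (1 - x) y' + n y = 0 with n = 5; the polynomial solution is L_5(x).
With y = sum_k a_k x^k, matching x^k gives (k+1)k a_{k+1} + (k+1) a_{k+1} - k a_k + n a_k = 0, i.e. (k+1)^2 a_{k+1} = (k - n) a_k = (k - 5) a_k. The right side vanishes at k = 5, so the series terminates at degree 5.
Standard normalization L_n(0) = 1 gives a_0 = 1. Work upward with a_{k+1} = (k - 5) a_k / (k+1)^2:
  a_1 = (0 - 5)(1) / 1^2 = -5/1 = -5
  a_2 = (1 - 5)(-5) / 2^2 = 20/4 = 5
  a_3 = (2 - 5)(5) / 3^2 = -15/9 = -5/3
  a_4 = (3 - 5)(-5/3) / 4^2 = (10/3)/16 = 5/24
  a_5 = (4 - 5)(5/24) / 5^2 = (-5/24)/25 = -1/120
Hence L_5(x) = -x^5/120 + 5 x^4/24 - 5 x^3/3 + 5 x^2 - 5 x + 1.

L_5(x); series = -x^5/120 + 5 x^4/24 - 5 x^3/3 + 5 x^2 - 5 x + 1


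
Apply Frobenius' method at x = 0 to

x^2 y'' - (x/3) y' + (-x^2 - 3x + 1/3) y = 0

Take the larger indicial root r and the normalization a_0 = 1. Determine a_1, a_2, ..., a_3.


Write in Frobenius form y'' + (p(x)/x) y' + (q(x)/x^2) y = 0:
  p(x) = -1/3,  q(x) = -x^2 - 3x + 1/3.
Indicial equation: r(r-1) + (-1/3) r + (1/3) = 0 -> roots r_1 = 1, r_2 = 1/3.
Take r = r_1 = 1. Let y(x) = x^r sum_{n>=0} a_n x^n with a_0 = 1.
Substitute y = x^r sum a_n x^n and match x^{r+n}. The recurrence is
  D(n) a_n - 3 a_{n-1} - 1 a_{n-2} = 0,  where D(n) = (r+n)(r+n-1) + (-1/3)(r+n) + (1/3).
  a_n = [3 a_{n-1} + 1 a_{n-2}] / D(n).
Since the indicial polynomial factors as (r - r_1)(r - r_2), D(n) = (r_1 + n - r_1)(r_1 + n - r_2) = n(n + 2/3).
Evaluating step by step (a_0 = 1):
  n = 1: D(1) = 1(1 + 2/3) = 5/3; numerator = 3(1) = 3; a_1 = (3)/(5/3) = 9/5
  n = 2: D(2) = 2(2 + 2/3) = 16/3; numerator = 3(9/5) + 1(1) = 32/5; a_2 = (32/5)/(16/3) = 6/5
  n = 3: D(3) = 3(3 + 2/3) = 11; numerator = 3(6/5) + 1(9/5) = 27/5; a_3 = (27/5)/(11) = 27/55

r = 1; a_0 = 1; a_1 = 9/5; a_2 = 6/5; a_3 = 27/55


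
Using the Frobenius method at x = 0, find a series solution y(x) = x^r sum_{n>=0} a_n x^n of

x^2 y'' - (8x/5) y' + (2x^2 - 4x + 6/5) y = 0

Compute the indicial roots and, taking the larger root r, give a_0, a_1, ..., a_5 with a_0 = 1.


Write in Frobenius form y'' + (p(x)/x) y' + (q(x)/x^2) y = 0:
  p(x) = -8/5,  q(x) = 2x^2 - 4x + 6/5.
Indicial equation: r(r-1) + (-8/5) r + (6/5) = 0 -> roots r_1 = 2, r_2 = 3/5.
Take r = r_1 = 2. Let y(x) = x^r sum_{n>=0} a_n x^n with a_0 = 1.
Substitute y = x^r sum a_n x^n and match x^{r+n}. The recurrence is
  D(n) a_n - 4 a_{n-1} + 2 a_{n-2} = 0,  where D(n) = (r+n)(r+n-1) + (-8/5)(r+n) + (6/5).
  a_n = [4 a_{n-1} - 2 a_{n-2}] / D(n).
Since the indicial polynomial factors as (r - r_1)(r - r_2), D(n) = (r_1 + n - r_1)(r_1 + n - r_2) = n(n + 7/5).
Evaluating step by step (a_0 = 1):
  n = 1: D(1) = 1(1 + 7/5) = 12/5; numerator = 4(1) = 4; a_1 = (4)/(12/5) = 5/3
  n = 2: D(2) = 2(2 + 7/5) = 34/5; numerator = 4(5/3) - 2(1) = 14/3; a_2 = (14/3)/(34/5) = 35/51
  n = 3: D(3) = 3(3 + 7/5) = 66/5; numerator = 4(35/51) - 2(5/3) = -10/17; a_3 = (-10/17)/(66/5) = -25/561
  n = 4: D(4) = 4(4 + 7/5) = 108/5; numerator = 4(-25/561) - 2(35/51) = -290/187; a_4 = (-290/187)/(108/5) = -725/10098
  n = 5: D(5) = 5(5 + 7/5) = 32; numerator = 4(-725/10098) - 2(-25/561) = -1000/5049; a_5 = (-1000/5049)/(32) = -125/20196

r = 2; a_0 = 1; a_1 = 5/3; a_2 = 35/51; a_3 = -25/561; a_4 = -725/10098; a_5 = -125/20196


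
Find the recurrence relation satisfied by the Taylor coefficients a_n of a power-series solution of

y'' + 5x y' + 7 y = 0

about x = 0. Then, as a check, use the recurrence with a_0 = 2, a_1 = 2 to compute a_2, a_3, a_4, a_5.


Substitute y = sum_n a_n x^n.
y''(x) has coefficient (n+2)(n+1) a_{n+2} at x^n;
5 x y'(x) has coefficient 5 n a_n at x^n (shift);
7 y(x) has coefficient 7 a_n at x^n.
Matching x^n: (n+2)(n+1) a_{n+2} + (5n + 7) a_n = 0.
Thus a_{n+2} = (-5n - 7) / ((n+1)(n+2)) * a_n.

Check with a_0 = 2, a_1 = 2 (apply the recurrence for n = 0, 1, 2, 3): a_0 = 2, a_1 = 2, a_2 = -7, a_3 = -4, a_4 = 119/12, a_5 = 22/5.

a_(n+2) = (-5n - 7) / ((n+1)(n+2)) * a_n; check: a_0 = 2, a_1 = 2, a_2 = -7, a_3 = -4, a_4 = 119/12, a_5 = 22/5


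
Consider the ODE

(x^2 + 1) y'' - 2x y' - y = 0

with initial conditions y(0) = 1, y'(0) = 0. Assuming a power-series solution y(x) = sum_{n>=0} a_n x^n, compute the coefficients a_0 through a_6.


Ansatz: y(x) = sum_{n>=0} a_n x^n, so y'(x) = sum_{n>=1} n a_n x^(n-1) and y''(x) = sum_{n>=2} n(n-1) a_n x^(n-2).
Substitute into P(x) y'' + Q(x) y' + R(x) y = 0 with P(x) = x^2 + 1, Q(x) = -2x, R(x) = -1, and match powers of x.
Initial conditions: a_0 = 1, a_1 = 0.
Setting the coefficient of each power of x to zero and solving order by order (substituting the coefficients already found):
  x^0: 2 a_2 - a_0 = 0  ->  2 a_2 = a_0 = 1  ->  a_2 = 1/2
  x^1: 6 a_3 - 3 a_1 = 0  ->  6 a_3 = 3 a_1 = 0  ->  a_3 = 0
  x^2: 12 a_4 - 3 a_2 = 0  ->  12 a_4 = 3 a_2 = 3/2  ->  a_4 = 1/8
  x^3: 20 a_5 - a_3 = 0  ->  20 a_5 = a_3 = 0  ->  a_5 = 0
  x^4: 30 a_6 + 3 a_4 = 0  ->  30 a_6 = -3 a_4 = -3/8  ->  a_6 = -1/80
Truncated series: y(x) = 1 + (1/2) x^2 + (1/8) x^4 - (1/80) x^6 + O(x^7).

a_0 = 1; a_1 = 0; a_2 = 1/2; a_3 = 0; a_4 = 1/8; a_5 = 0; a_6 = -1/80


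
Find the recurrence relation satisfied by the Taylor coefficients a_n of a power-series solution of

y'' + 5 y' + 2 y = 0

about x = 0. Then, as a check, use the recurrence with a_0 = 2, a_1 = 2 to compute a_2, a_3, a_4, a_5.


Substitute y = sum_n a_n x^n.
y''(x) has coefficient (n+2)(n+1) a_{n+2} at x^n;
5 y'(x) has coefficient 5 (n+1) a_{n+1} at x^n;
2 y(x) has coefficient 2 a_n at x^n.
Matching x^n: (n+2)(n+1) a_{n+2} + 5 (n+1) a_{n+1} + 2 a_n = 0.
Thus a_{n+2} = [-5 (n+1) a_{n+1} - 2 a_n] / ((n+1)(n+2)).

Check with a_0 = 2, a_1 = 2 (apply the recurrence for n = 0, 1, 2, 3): a_0 = 2, a_1 = 2, a_2 = -7, a_3 = 11, a_4 = -151/12, a_5 = 689/60.

a_(n+2) = [-5 (n+1) a_(n+1) - 2 a_n] / ((n+1)(n+2)); check: a_0 = 2, a_1 = 2, a_2 = -7, a_3 = 11, a_4 = -151/12, a_5 = 689/60


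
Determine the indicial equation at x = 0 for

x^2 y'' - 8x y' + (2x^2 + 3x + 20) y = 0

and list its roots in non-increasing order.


Divide by x^2 to reach normal form y'' + P_1(x) y' + P_2(x) y = 0 with P_1(x) = -8/x and P_2(x) = 2 + 3/x + 20/x^2.
x = 0 is a singular point because the y'-coefficient -8/x has a pole at x = 0 and the y-coefficient 2 + 3/x + 20/x^2 has a pole at x = 0.
It is a regular singular point because x P_1(x) = p(x) = -8 and x^2 P_2(x) = q(x) = 2x^2 + 3x + 20 are polynomials, hence analytic at x = 0.
p(0) = -8,  q(0) = 20.
Indicial equation: r(r-1) + p(0) r + q(0) = 0, i.e. r^2 + (p(0) - 1) r + q(0) = 0, i.e. r^2 - 9 r + 20 = 0.
Discriminant: (-9)^2 - 4(20) = 1, so r = (9 ± 1)/2.
Solving: r_1 = 5, r_2 = 4.

indicial: r^2 - 9 r + 20 = 0; roots r_1 = 5, r_2 = 4


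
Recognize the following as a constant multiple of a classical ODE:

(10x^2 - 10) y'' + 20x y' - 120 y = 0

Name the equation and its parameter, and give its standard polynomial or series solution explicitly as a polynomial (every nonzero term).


All three coefficients share the factor -10; dividing through by -10 gives  (1 - x^2) y'' - 2x y' + 12 y = 0.
This matches the Legendre equation (1 - x^2) y'' - 2x y' + n(n+1) y = 0 (note the -2x y' term) with n(n+1) = 12, so n = 3; the polynomial solution is P_3(x).
With y = sum_k a_k x^k, matching x^k gives (k+2)(k+1) a_{k+2} = [k(k+1) - n(n+1)] a_k = (k - 3)(k + 4) a_k. The right side vanishes at k = 3, so the series with the parity of 3 terminates at degree 3.
Standard normalization (P_n(1) = 1): leading coefficient (2n)!/(2^n (n!)^2) = 720/(8*36) = 5/2, so a_3 = 5/2. Work downward with a_k = (k+1)(k+2) a_{k+2} / ((k - 3)(k + 4)):
  a_1 = (2)(3)(5/2) / ((1 - 3)(1 + 4)) = 15/(-10) = -3/2
Hence P_3(x) = 5 x^3/2 - 3 x/2.

P_3(x); series = 5 x^3/2 - 3 x/2


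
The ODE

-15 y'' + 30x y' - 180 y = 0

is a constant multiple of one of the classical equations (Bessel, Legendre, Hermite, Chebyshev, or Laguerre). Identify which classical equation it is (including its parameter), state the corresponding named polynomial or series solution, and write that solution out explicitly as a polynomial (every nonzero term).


All three coefficients share the factor -15; dividing through by -15 gives  y'' - 2x y' + 12 y = 0.
This matches the Hermite equation y'' - 2x y' + 2n y = 0 with 2n = 12, so n = 6; the polynomial solution is H_6(x).
With y = sum_k a_k x^k, matching x^k gives (k+2)(k+1) a_{k+2} = 2(k - n) a_k = 2(k - 6) a_k. The right side vanishes at k = 6, so the series with the parity of 6 terminates at degree 6.
Standard normalization: leading coefficient of H_n is 2^n, so a_6 = 2^6 = 64. Work downward with a_k = (k+1)(k+2) a_{k+2} / (2(k - n)):
  a_4 = (5)(6)(64) / (2(4 - 6)) = 1920/(-4) = -480
  a_2 = (3)(4)(-480) / (2(2 - 6)) = -5760/(-8) = 720
  a_0 = (1)(2)(720) / (2(0 - 6)) = 1440/(-12) = -120
Hence H_6(x) = 64 x^6 - 480 x^4 + 720 x^2 - 120.

H_6(x); series = 64 x^6 - 480 x^4 + 720 x^2 - 120


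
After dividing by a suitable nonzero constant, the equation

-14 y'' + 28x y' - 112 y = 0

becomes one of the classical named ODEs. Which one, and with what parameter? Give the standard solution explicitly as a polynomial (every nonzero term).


All three coefficients share the factor -14; dividing through by -14 gives  y'' - 2x y' + 8 y = 0.
This matches the Hermite equation y'' - 2x y' + 2n y = 0 with 2n = 8, so n = 4; the polynomial solution is H_4(x).
With y = sum_k a_k x^k, matching x^k gives (k+2)(k+1) a_{k+2} = 2(k - n) a_k = 2(k - 4) a_k. The right side vanishes at k = 4, so the series with the parity of 4 terminates at degree 4.
Standard normalization: leading coefficient of H_n is 2^n, so a_4 = 2^4 = 16. Work downward with a_k = (k+1)(k+2) a_{k+2} / (2(k - n)):
  a_2 = (3)(4)(16) / (2(2 - 4)) = 192/(-4) = -48
  a_0 = (1)(2)(-48) / (2(0 - 4)) = -96/(-8) = 12
Hence H_4(x) = 16 x^4 - 48 x^2 + 12.

H_4(x); series = 16 x^4 - 48 x^2 + 12


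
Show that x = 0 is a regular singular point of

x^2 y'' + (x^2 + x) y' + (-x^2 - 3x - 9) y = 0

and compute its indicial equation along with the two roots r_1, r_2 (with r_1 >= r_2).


Divide by x^2 to reach normal form y'' + P_1(x) y' + P_2(x) y = 0 with P_1(x) = 1 + 1/x and P_2(x) = -1 - 3/x - 9/x^2.
x = 0 is a singular point because the y'-coefficient 1 + 1/x has a pole at x = 0 and the y-coefficient -1 - 3/x - 9/x^2 has a pole at x = 0.
It is a regular singular point because x P_1(x) = p(x) = x + 1 and x^2 P_2(x) = q(x) = -x^2 - 3x - 9 are polynomials, hence analytic at x = 0.
p(0) = 1,  q(0) = -9.
Indicial equation: r(r-1) + p(0) r + q(0) = 0, i.e. r^2 + (p(0) - 1) r + q(0) = 0, i.e. r^2 - 9 = 0.
Discriminant: (0)^2 - 4(-9) = 36, so r = (0 ± 6)/2.
Solving: r_1 = 3, r_2 = -3.

indicial: r^2 - 9 = 0; roots r_1 = 3, r_2 = -3


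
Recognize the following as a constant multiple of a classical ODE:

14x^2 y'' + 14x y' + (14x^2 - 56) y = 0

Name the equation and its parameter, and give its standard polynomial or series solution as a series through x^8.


All three coefficients share the factor 14; dividing through by 14 gives  x^2 y'' + x y' + (x^2 - 4) y = 0.
This matches the Bessel equation x^2 y'' + x y' + (x^2 - nu^2) y = 0 with nu^2 = 4, so nu = 2; the solution bounded at x = 0 is J_2(x).
Frobenius at x = 0: indicial roots ±nu; for r = nu the recurrence k(k + 2nu) c_k = -c_{k-2} gives the standard series J_nu(x) = sum_{k>=0} (-1)^k / (k! (k+nu)!) (x/2)^(2k+nu). Evaluate the first 4 terms:
  k = 0: (-1)^0 / (0! * 2! * 2^2) x^2 = 1/(1*2*4) x^2 = (1/8) x^2
  k = 1: (-1)^1 / (1! * 3! * 2^4) x^4 = -1/(1*6*16) x^4 = (-1/96) x^4
  k = 2: (-1)^2 / (2! * 4! * 2^6) x^6 = 1/(2*24*64) x^6 = (1/3072) x^6
  k = 3: (-1)^3 / (3! * 5! * 2^8) x^8 = -1/(6*120*256) x^8 = (-1/184320) x^8
Hence J_2(x) = -x^8/184320 + x^6/3072 - x^4/96 + x^2/8 + ....

J_2(x); series = -x^8/184320 + x^6/3072 - x^4/96 + x^2/8


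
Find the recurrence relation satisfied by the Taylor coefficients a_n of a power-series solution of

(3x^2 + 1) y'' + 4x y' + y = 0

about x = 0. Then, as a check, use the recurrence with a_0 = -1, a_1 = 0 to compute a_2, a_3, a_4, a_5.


Substitute y = sum_n a_n x^n.
(1 + 3 x^2) y'' contributes (n+2)(n+1) a_{n+2} + 3 n(n-1) a_n at x^n.
4 x y'(x) contributes 4 n a_n at x^n.
y(x) contributes 1 a_n at x^n.
Matching x^n: (n+2)(n+1) a_{n+2} + (3 n(n-1) + 4 n + 1) a_n = 0.
Thus a_{n+2} = (-3 n(n-1) - 4 n - 1) / ((n+1)(n+2)) * a_n.

Check with a_0 = -1, a_1 = 0 (apply the recurrence for n = 0, 1, 2, 3): a_0 = -1, a_1 = 0, a_2 = 1/2, a_3 = 0, a_4 = -5/8, a_5 = 0.

a_(n+2) = (-3 n(n-1) - 4 n - 1) / ((n+1)(n+2)) * a_n; check: a_0 = -1, a_1 = 0, a_2 = 1/2, a_3 = 0, a_4 = -5/8, a_5 = 0


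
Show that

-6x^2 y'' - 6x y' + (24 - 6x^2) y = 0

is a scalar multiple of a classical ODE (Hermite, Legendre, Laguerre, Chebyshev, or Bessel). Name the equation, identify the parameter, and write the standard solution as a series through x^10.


All three coefficients share the factor -6; dividing through by -6 gives  x^2 y'' + x y' + (x^2 - 4) y = 0.
This matches the Bessel equation x^2 y'' + x y' + (x^2 - nu^2) y = 0 with nu^2 = 4, so nu = 2; the solution bounded at x = 0 is J_2(x).
Frobenius at x = 0: indicial roots ±nu; for r = nu the recurrence k(k + 2nu) c_k = -c_{k-2} gives the standard series J_nu(x) = sum_{k>=0} (-1)^k / (k! (k+nu)!) (x/2)^(2k+nu). Evaluate the first 5 terms:
  k = 0: (-1)^0 / (0! * 2! * 2^2) x^2 = 1/(1*2*4) x^2 = (1/8) x^2
  k = 1: (-1)^1 / (1! * 3! * 2^4) x^4 = -1/(1*6*16) x^4 = (-1/96) x^4
  k = 2: (-1)^2 / (2! * 4! * 2^6) x^6 = 1/(2*24*64) x^6 = (1/3072) x^6
  k = 3: (-1)^3 / (3! * 5! * 2^8) x^8 = -1/(6*120*256) x^8 = (-1/184320) x^8
  k = 4: (-1)^4 / (4! * 6! * 2^10) x^10 = 1/(24*720*1024) x^10 = (1/17694720) x^10
Hence J_2(x) = x^10/17694720 - x^8/184320 + x^6/3072 - x^4/96 + x^2/8 + ....

J_2(x); series = x^10/17694720 - x^8/184320 + x^6/3072 - x^4/96 + x^2/8


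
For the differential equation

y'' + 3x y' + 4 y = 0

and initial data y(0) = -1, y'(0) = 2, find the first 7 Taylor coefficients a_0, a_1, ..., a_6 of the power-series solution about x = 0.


Ansatz: y(x) = sum_{n>=0} a_n x^n, so y'(x) = sum_{n>=1} n a_n x^(n-1) and y''(x) = sum_{n>=2} n(n-1) a_n x^(n-2).
Substitute into P(x) y'' + Q(x) y' + R(x) y = 0 with P(x) = 1, Q(x) = 3x, R(x) = 4, and match powers of x.
Initial conditions: a_0 = -1, a_1 = 2.
Setting the coefficient of each power of x to zero and solving order by order (substituting the coefficients already found):
  x^0: 2 a_2 + 4 a_0 = 0  ->  2 a_2 = -4 a_0 = 4  ->  a_2 = 2
  x^1: 6 a_3 + 7 a_1 = 0  ->  6 a_3 = -7 a_1 = -14  ->  a_3 = -7/3
  x^2: 12 a_4 + 10 a_2 = 0  ->  12 a_4 = -10 a_2 = -20  ->  a_4 = -5/3
  x^3: 20 a_5 + 13 a_3 = 0  ->  20 a_5 = -13 a_3 = 91/3  ->  a_5 = 91/60
  x^4: 30 a_6 + 16 a_4 = 0  ->  30 a_6 = -16 a_4 = 80/3  ->  a_6 = 8/9
Truncated series: y(x) = -1 + 2 x + 2 x^2 - (7/3) x^3 - (5/3) x^4 + (91/60) x^5 + (8/9) x^6 + O(x^7).

a_0 = -1; a_1 = 2; a_2 = 2; a_3 = -7/3; a_4 = -5/3; a_5 = 91/60; a_6 = 8/9


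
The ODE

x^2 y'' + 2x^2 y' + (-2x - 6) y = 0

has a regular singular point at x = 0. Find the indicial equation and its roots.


Divide by x^2 to reach normal form y'' + P_1(x) y' + P_2(x) y = 0 with P_1(x) = 2 and P_2(x) = -2/x - 6/x^2.
x = 0 is a singular point because the y-coefficient -2/x - 6/x^2 has a pole at x = 0.
It is a regular singular point because x P_1(x) = p(x) = 2x and x^2 P_2(x) = q(x) = -2x - 6 are polynomials, hence analytic at x = 0.
p(0) = 0,  q(0) = -6.
Indicial equation: r(r-1) + p(0) r + q(0) = 0, i.e. r^2 + (p(0) - 1) r + q(0) = 0, i.e. r^2 - 1 r - 6 = 0.
Discriminant: (-1)^2 - 4(-6) = 25, so r = (1 ± 5)/2.
Solving: r_1 = 3, r_2 = -2.

indicial: r^2 - 1 r - 6 = 0; roots r_1 = 3, r_2 = -2


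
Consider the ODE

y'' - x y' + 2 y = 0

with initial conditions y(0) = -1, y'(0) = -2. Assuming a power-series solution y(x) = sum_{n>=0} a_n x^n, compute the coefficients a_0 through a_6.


Ansatz: y(x) = sum_{n>=0} a_n x^n, so y'(x) = sum_{n>=1} n a_n x^(n-1) and y''(x) = sum_{n>=2} n(n-1) a_n x^(n-2).
Substitute into P(x) y'' + Q(x) y' + R(x) y = 0 with P(x) = 1, Q(x) = -x, R(x) = 2, and match powers of x.
Initial conditions: a_0 = -1, a_1 = -2.
Setting the coefficient of each power of x to zero and solving order by order (substituting the coefficients already found):
  x^0: 2 a_2 + 2 a_0 = 0  ->  2 a_2 = -2 a_0 = 2  ->  a_2 = 1
  x^1: 6 a_3 + a_1 = 0  ->  6 a_3 = -a_1 = 2  ->  a_3 = 1/3
  x^2: 12 a_4 = 0  ->  a_4 = 0
  x^3: 20 a_5 - a_3 = 0  ->  20 a_5 = a_3 = 1/3  ->  a_5 = 1/60
  x^4: 30 a_6 - 2 a_4 = 0  ->  30 a_6 = 2 a_4 = 0  ->  a_6 = 0
Truncated series: y(x) = -1 - 2 x + x^2 + (1/3) x^3 + (1/60) x^5 + O(x^7).

a_0 = -1; a_1 = -2; a_2 = 1; a_3 = 1/3; a_4 = 0; a_5 = 1/60; a_6 = 0


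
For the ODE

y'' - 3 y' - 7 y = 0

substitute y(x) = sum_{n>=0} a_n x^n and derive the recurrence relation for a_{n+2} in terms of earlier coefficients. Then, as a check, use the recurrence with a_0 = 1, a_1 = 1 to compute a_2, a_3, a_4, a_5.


Substitute y = sum_n a_n x^n.
y''(x) has coefficient (n+2)(n+1) a_{n+2} at x^n;
-3 y'(x) has coefficient -3 (n+1) a_{n+1} at x^n;
-7 y(x) has coefficient -7 a_n at x^n.
Matching x^n: (n+2)(n+1) a_{n+2} - 3 (n+1) a_{n+1} - 7 a_n = 0.
Thus a_{n+2} = [3 (n+1) a_{n+1} + 7 a_n] / ((n+1)(n+2)).

Check with a_0 = 1, a_1 = 1 (apply the recurrence for n = 0, 1, 2, 3): a_0 = 1, a_1 = 1, a_2 = 5, a_3 = 37/6, a_4 = 181/24, a_5 = 401/60.

a_(n+2) = [3 (n+1) a_(n+1) + 7 a_n] / ((n+1)(n+2)); check: a_0 = 1, a_1 = 1, a_2 = 5, a_3 = 37/6, a_4 = 181/24, a_5 = 401/60


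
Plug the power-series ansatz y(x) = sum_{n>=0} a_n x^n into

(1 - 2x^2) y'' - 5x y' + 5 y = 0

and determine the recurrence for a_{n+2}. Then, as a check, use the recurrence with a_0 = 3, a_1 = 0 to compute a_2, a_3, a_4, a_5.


Substitute y = sum_n a_n x^n.
(1 - 2 x^2) y'' contributes (n+2)(n+1) a_{n+2} - 2 n(n-1) a_n at x^n.
-5 x y'(x) contributes -5 n a_n at x^n.
5 y(x) contributes 5 a_n at x^n.
Matching x^n: (n+2)(n+1) a_{n+2} + (-2 n(n-1) - 5 n + 5) a_n = 0.
Thus a_{n+2} = (2 n(n-1) + 5 n - 5) / ((n+1)(n+2)) * a_n.

Check with a_0 = 3, a_1 = 0 (apply the recurrence for n = 0, 1, 2, 3): a_0 = 3, a_1 = 0, a_2 = -15/2, a_3 = 0, a_4 = -45/8, a_5 = 0.

a_(n+2) = (2 n(n-1) + 5 n - 5) / ((n+1)(n+2)) * a_n; check: a_0 = 3, a_1 = 0, a_2 = -15/2, a_3 = 0, a_4 = -45/8, a_5 = 0


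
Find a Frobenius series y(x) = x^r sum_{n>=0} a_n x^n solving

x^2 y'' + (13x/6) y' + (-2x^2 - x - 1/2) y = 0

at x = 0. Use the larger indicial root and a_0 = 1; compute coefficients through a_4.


Write in Frobenius form y'' + (p(x)/x) y' + (q(x)/x^2) y = 0:
  p(x) = 13/6,  q(x) = -2x^2 - x - 1/2.
Indicial equation: r(r-1) + (13/6) r + (-1/2) = 0 -> roots r_1 = 1/3, r_2 = -3/2.
Take r = r_1 = 1/3. Let y(x) = x^r sum_{n>=0} a_n x^n with a_0 = 1.
Substitute y = x^r sum a_n x^n and match x^{r+n}. The recurrence is
  D(n) a_n - 1 a_{n-1} - 2 a_{n-2} = 0,  where D(n) = (r+n)(r+n-1) + (13/6)(r+n) + (-1/2).
  a_n = [1 a_{n-1} + 2 a_{n-2}] / D(n).
Since the indicial polynomial factors as (r - r_1)(r - r_2), D(n) = (r_1 + n - r_1)(r_1 + n - r_2) = n(n + 11/6).
Evaluating step by step (a_0 = 1):
  n = 1: D(1) = 1(1 + 11/6) = 17/6; numerator = 1(1) = 1; a_1 = (1)/(17/6) = 6/17
  n = 2: D(2) = 2(2 + 11/6) = 23/3; numerator = 1(6/17) + 2(1) = 40/17; a_2 = (40/17)/(23/3) = 120/391
  n = 3: D(3) = 3(3 + 11/6) = 29/2; numerator = 1(120/391) + 2(6/17) = 396/391; a_3 = (396/391)/(29/2) = 792/11339
  n = 4: D(4) = 4(4 + 11/6) = 70/3; numerator = 1(792/11339) + 2(120/391) = 456/667; a_4 = (456/667)/(70/3) = 684/23345

r = 1/3; a_0 = 1; a_1 = 6/17; a_2 = 120/391; a_3 = 792/11339; a_4 = 684/23345


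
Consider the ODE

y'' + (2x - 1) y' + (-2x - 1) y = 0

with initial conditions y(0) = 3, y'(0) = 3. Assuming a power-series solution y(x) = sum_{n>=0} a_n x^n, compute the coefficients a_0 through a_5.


Ansatz: y(x) = sum_{n>=0} a_n x^n, so y'(x) = sum_{n>=1} n a_n x^(n-1) and y''(x) = sum_{n>=2} n(n-1) a_n x^(n-2).
Substitute into P(x) y'' + Q(x) y' + R(x) y = 0 with P(x) = 1, Q(x) = 2x - 1, R(x) = -2x - 1, and match powers of x.
Initial conditions: a_0 = 3, a_1 = 3.
Setting the coefficient of each power of x to zero and solving order by order (substituting the coefficients already found):
  x^0: 2 a_2 - a_1 - a_0 = 0  ->  2 a_2 = a_1 + a_0 = 6  ->  a_2 = 3
  x^1: 6 a_3 - 2 a_2 + a_1 - 2 a_0 = 0  ->  6 a_3 = 2 a_2 - a_1 + 2 a_0 = 9  ->  a_3 = 3/2
  x^2: 12 a_4 - 3 a_3 + 3 a_2 - 2 a_1 = 0  ->  12 a_4 = 3 a_3 - 3 a_2 + 2 a_1 = 3/2  ->  a_4 = 1/8
  x^3: 20 a_5 - 4 a_4 + 5 a_3 - 2 a_2 = 0  ->  20 a_5 = 4 a_4 - 5 a_3 + 2 a_2 = -1  ->  a_5 = -1/20
Truncated series: y(x) = 3 + 3 x + 3 x^2 + (3/2) x^3 + (1/8) x^4 - (1/20) x^5 + O(x^6).

a_0 = 3; a_1 = 3; a_2 = 3; a_3 = 3/2; a_4 = 1/8; a_5 = -1/20


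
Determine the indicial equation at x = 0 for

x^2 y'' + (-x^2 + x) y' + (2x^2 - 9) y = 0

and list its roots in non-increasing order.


Divide by x^2 to reach normal form y'' + P_1(x) y' + P_2(x) y = 0 with P_1(x) = -1 + 1/x and P_2(x) = 2 - 9/x^2.
x = 0 is a singular point because the y'-coefficient -1 + 1/x has a pole at x = 0 and the y-coefficient 2 - 9/x^2 has a pole at x = 0.
It is a regular singular point because x P_1(x) = p(x) = 1 - x and x^2 P_2(x) = q(x) = 2x^2 - 9 are polynomials, hence analytic at x = 0.
p(0) = 1,  q(0) = -9.
Indicial equation: r(r-1) + p(0) r + q(0) = 0, i.e. r^2 + (p(0) - 1) r + q(0) = 0, i.e. r^2 - 9 = 0.
Discriminant: (0)^2 - 4(-9) = 36, so r = (0 ± 6)/2.
Solving: r_1 = 3, r_2 = -3.

indicial: r^2 - 9 = 0; roots r_1 = 3, r_2 = -3


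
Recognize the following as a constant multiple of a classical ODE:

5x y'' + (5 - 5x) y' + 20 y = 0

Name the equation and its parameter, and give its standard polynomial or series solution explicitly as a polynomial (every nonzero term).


All three coefficients share the factor 5; dividing through by 5 gives  x y'' + (1 - x) y' + 4 y = 0.
This matches the Laguerre equation x y'' + (1 - x) y' + n y = 0 with n = 4; the polynomial solution is L_4(x).
With y = sum_k a_k x^k, matching x^k gives (k+1)k a_{k+1} + (k+1) a_{k+1} - k a_k + n a_k = 0, i.e. (k+1)^2 a_{k+1} = (k - n) a_k = (k - 4) a_k. The right side vanishes at k = 4, so the series terminates at degree 4.
Standard normalization L_n(0) = 1 gives a_0 = 1. Work upward with a_{k+1} = (k - 4) a_k / (k+1)^2:
  a_1 = (0 - 4)(1) / 1^2 = -4/1 = -4
  a_2 = (1 - 4)(-4) / 2^2 = 12/4 = 3
  a_3 = (2 - 4)(3) / 3^2 = -6/9 = -2/3
  a_4 = (3 - 4)(-2/3) / 4^2 = (2/3)/16 = 1/24
Hence L_4(x) = x^4/24 - 2 x^3/3 + 3 x^2 - 4 x + 1.

L_4(x); series = x^4/24 - 2 x^3/3 + 3 x^2 - 4 x + 1


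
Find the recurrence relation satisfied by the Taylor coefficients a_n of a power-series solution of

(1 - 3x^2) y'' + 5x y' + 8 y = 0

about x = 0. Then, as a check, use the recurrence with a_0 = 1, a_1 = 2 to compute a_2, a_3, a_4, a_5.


Substitute y = sum_n a_n x^n.
(1 - 3 x^2) y'' contributes (n+2)(n+1) a_{n+2} - 3 n(n-1) a_n at x^n.
5 x y'(x) contributes 5 n a_n at x^n.
8 y(x) contributes 8 a_n at x^n.
Matching x^n: (n+2)(n+1) a_{n+2} + (-3 n(n-1) + 5 n + 8) a_n = 0.
Thus a_{n+2} = (3 n(n-1) - 5 n - 8) / ((n+1)(n+2)) * a_n.

Check with a_0 = 1, a_1 = 2 (apply the recurrence for n = 0, 1, 2, 3): a_0 = 1, a_1 = 2, a_2 = -4, a_3 = -13/3, a_4 = 4, a_5 = 13/12.

a_(n+2) = (3 n(n-1) - 5 n - 8) / ((n+1)(n+2)) * a_n; check: a_0 = 1, a_1 = 2, a_2 = -4, a_3 = -13/3, a_4 = 4, a_5 = 13/12
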